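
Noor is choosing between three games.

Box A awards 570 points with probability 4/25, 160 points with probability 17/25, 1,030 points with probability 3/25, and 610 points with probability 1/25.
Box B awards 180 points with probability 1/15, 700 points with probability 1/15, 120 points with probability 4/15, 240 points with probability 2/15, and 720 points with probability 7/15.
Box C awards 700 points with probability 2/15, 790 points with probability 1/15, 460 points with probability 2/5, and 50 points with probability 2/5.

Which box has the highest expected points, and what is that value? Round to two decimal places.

Box A = 4/25 × 570 + 17/25 × 160 + 3/25 × 1030 + 1/25 × 610 = 91.2 + 108.8 + 123.6 + 24.4 = 348
Box B = 1/15 × 180 + 1/15 × 700 + 4/15 × 120 + 2/15 × 240 + 7/15 × 720 = 12 + 46.6667 + 32 + 32 + 336 = 458.6667
Box C = 2/15 × 700 + 1/15 × 790 + 2/5 × 460 + 2/5 × 50 = 93.3333 + 52.6667 + 184 + 20 = 350

Box B (458.67 points)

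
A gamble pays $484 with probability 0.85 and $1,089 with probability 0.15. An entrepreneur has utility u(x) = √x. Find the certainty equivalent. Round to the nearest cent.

E[u] = 0.85·√484 + 0.15·√1089 = 0.85·22 + 0.15·33 = 23.65
CE = (23.65)² = 559.3225

$559.32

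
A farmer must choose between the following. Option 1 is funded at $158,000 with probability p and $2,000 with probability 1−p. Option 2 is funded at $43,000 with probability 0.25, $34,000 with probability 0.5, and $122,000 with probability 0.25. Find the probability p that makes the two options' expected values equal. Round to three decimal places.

p = 0.361

EV(Option 2) = 0.25 × 43000 + 0.5 × 34000 + 0.25 × 122000 = 10750 + 17000 + 30500 = 58250
p·158000 + (1−p)·2000 = 58250
156000p + 2000 = 58250
p = (58250 − 2000) / 156000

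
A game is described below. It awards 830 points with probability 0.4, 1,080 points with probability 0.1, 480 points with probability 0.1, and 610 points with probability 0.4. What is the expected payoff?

EV = 0.4 × 830 + 0.1 × 1080 + 0.1 × 480 + 0.4 × 610 = 332 + 108 + 48 + 244 = 732

732 points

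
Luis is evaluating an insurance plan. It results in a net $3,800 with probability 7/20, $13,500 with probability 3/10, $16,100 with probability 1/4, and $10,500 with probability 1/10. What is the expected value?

EV = 7/20 × 3800 + 3/10 × 13500 + 1/4 × 16100 + 1/10 × 10500 = 1330 + 4050 + 4025 + 1050 = 10455

$10,455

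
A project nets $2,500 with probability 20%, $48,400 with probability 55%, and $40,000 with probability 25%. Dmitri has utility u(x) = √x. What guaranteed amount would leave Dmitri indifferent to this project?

E[u] = 0.2·√2500 + 0.55·√48400 + 0.25·√40000 = 0.2·50 + 0.55·220 + 0.25·200 = 181
CE = (181)² = 32761

$32,761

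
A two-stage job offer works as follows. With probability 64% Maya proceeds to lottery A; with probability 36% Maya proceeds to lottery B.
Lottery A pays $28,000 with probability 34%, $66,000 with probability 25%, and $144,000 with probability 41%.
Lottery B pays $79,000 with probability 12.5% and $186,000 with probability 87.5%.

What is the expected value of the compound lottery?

$116,583.40

EV(A) = 0.34 × 28000 + 0.25 × 66000 + 0.41 × 144000 = 9520 + 16500 + 59040 = 85060
EV(B) = 0.125 × 79000 + 0.875 × 186000 = 9875 + 162750 = 172625
Overall = 0.64 × 85060 + 0.36 × 172625 = 54438.4 + 62145 = 116583.4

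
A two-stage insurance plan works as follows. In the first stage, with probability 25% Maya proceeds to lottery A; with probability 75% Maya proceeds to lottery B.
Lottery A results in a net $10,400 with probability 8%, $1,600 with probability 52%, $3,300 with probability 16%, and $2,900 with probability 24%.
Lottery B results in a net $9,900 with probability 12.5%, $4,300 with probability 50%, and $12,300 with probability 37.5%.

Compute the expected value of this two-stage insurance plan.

EV(A) = 0.08 × 10400 + 0.52 × 1600 + 0.16 × 3300 + 0.24 × 2900 = 832 + 832 + 528 + 696 = 2888
EV(B) = 0.125 × 9900 + 0.5 × 4300 + 0.375 × 12300 = 1237.5 + 2150 + 4612.5 = 8000
Overall = 0.25 × 2888 + 0.75 × 8000 = 722 + 6000 = 6722

$6,722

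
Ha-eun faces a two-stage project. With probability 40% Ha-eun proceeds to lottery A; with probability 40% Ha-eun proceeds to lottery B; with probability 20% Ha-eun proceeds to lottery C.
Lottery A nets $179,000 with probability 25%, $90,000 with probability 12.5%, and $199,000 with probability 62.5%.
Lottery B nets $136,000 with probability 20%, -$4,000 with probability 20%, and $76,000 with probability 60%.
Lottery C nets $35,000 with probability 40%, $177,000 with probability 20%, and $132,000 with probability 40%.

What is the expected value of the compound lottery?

$121,390

EV(A) = 0.25 × 179000 + 0.125 × 90000 + 0.625 × 199000 = 44750 + 11250 + 124375 = 180375
EV(B) = 0.2 × 136000 + 0.2 × (-4000) + 0.6 × 76000 = 27200 − 800 + 45600 = 72000
EV(C) = 0.4 × 35000 + 0.2 × 177000 + 0.4 × 132000 = 14000 + 35400 + 52800 = 102200
Overall = 0.4 × 180375 + 0.4 × 72000 + 0.2 × 102200 = 72150 + 28800 + 20440 = 121390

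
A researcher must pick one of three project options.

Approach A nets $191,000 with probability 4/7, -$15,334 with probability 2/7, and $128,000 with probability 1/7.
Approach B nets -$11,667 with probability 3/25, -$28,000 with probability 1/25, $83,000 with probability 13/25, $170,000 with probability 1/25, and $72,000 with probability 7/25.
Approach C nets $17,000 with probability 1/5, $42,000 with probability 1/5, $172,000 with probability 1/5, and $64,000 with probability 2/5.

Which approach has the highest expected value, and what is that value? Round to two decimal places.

Approach A = 4/7 × 191000 + 2/7 × (-15334) + 1/7 × 128000 = 109142.8571 − 4381.1429 + 18285.7143 = 123047.4286
Approach B = 3/25 × (-11667) + 1/25 × (-28000) + 13/25 × 83000 + 1/25 × 170000 + 7/25 × 72000 = -1400.04 − 1120 + 43160 + 6800 + 20160 = 67599.96
Approach C = 1/5 × 17000 + 1/5 × 42000 + 1/5 × 172000 + 2/5 × 64000 = 3400 + 8400 + 34400 + 25600 = 71800

Approach A ($123,047.43)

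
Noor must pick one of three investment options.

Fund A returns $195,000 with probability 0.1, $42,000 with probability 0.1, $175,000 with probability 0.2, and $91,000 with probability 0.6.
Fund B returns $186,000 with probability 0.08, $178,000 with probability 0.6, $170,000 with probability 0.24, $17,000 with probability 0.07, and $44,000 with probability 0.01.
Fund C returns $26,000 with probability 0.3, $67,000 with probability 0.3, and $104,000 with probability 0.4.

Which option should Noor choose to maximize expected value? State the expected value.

Fund A = 0.1 × 195000 + 0.1 × 42000 + 0.2 × 175000 + 0.6 × 91000 = 19500 + 4200 + 35000 + 54600 = 113300
Fund B = 0.08 × 186000 + 0.6 × 178000 + 0.24 × 170000 + 0.07 × 17000 + 0.01 × 44000 = 14880 + 106800 + 40800 + 1190 + 440 = 164110
Fund C = 0.3 × 26000 + 0.3 × 67000 + 0.4 × 104000 = 7800 + 20100 + 41600 = 69500

Fund B ($164,110)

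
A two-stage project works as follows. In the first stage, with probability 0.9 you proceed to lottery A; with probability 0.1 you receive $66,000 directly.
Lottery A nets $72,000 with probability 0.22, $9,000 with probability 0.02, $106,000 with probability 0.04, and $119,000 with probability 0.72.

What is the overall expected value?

$101,946

EV(A) = 0.22 × 72000 + 0.02 × 9000 + 0.04 × 106000 + 0.72 × 119000 = 15840 + 180 + 4240 + 85680 = 105940
Branch B: 66000 (certain)
Overall = 0.9 × 105940 + 0.1 × 66000 = 95346 + 6600 = 101946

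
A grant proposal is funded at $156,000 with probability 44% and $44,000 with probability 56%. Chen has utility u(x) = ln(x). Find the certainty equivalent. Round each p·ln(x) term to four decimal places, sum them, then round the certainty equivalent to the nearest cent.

E[u] = 0.44·ln(156000) + 0.56·ln(44000) = 5.2613 + 5.9875 = 11.2488
CE = e^11.2488 ≈ 76787.72

$76,787.72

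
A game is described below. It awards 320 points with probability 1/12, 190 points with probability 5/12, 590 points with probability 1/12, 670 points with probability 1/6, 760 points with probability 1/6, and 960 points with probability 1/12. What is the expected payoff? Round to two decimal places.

473.33 points

EV = 1/12 × 320 + 5/12 × 190 + 1/12 × 590 + 1/6 × 670 + 1/6 × 760 + 1/12 × 960 = 26.6667 + 79.1667 + 49.1667 + 111.6667 + 126.6667 + 80 = 473.3333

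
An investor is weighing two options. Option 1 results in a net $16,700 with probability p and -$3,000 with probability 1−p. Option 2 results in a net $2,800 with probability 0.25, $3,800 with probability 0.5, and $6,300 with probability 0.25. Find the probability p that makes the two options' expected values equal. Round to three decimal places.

p = 0.364

EV(Option 2) = 0.25 × 2800 + 0.5 × 3800 + 0.25 × 6300 = 700 + 1900 + 1575 = 4175
p·16700 + (1−p)·(-3000) = 4175
19700p − 3000 = 4175
p = (4175 + 3000) / 19700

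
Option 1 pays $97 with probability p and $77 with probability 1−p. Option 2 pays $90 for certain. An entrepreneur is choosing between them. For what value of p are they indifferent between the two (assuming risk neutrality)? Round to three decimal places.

p·97 + (1−p)·77 = 90
20p + 77 = 90
p = (90 − 77) / 20

p = 0.650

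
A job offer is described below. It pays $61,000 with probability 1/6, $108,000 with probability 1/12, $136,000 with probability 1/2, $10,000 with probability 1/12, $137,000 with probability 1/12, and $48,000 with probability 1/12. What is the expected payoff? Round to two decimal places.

$103,416.67

EV = 1/6 × 61000 + 1/12 × 108000 + 1/2 × 136000 + 1/12 × 10000 + 1/12 × 137000 + 1/12 × 48000 = 10166.6667 + 9000 + 68000 + 833.3333 + 11416.6667 + 4000 = 103416.6667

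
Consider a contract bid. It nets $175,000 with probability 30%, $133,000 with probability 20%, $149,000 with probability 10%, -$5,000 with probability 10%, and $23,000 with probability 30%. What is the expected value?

EV = 0.3 × 175000 + 0.2 × 133000 + 0.1 × 149000 + 0.1 × (-5000) + 0.3 × 23000 = 52500 + 26600 + 14900 − 500 + 6900 = 100400

$100,400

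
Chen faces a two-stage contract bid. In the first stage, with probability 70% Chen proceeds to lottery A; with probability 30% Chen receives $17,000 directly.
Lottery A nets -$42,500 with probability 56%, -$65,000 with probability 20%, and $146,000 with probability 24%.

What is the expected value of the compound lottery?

$3,868

EV(A) = 0.56 × (-42500) + 0.2 × (-65000) + 0.24 × 146000 = -23800 − 13000 + 35040 = -1760
Branch B: 17000 (certain)
Overall = 0.7 × (-1760) + 0.3 × 17000 = -1232 + 5100 = 3868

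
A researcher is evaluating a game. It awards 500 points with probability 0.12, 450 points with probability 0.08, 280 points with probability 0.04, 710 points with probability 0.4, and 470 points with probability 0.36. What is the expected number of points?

EV = 0.12 × 500 + 0.08 × 450 + 0.04 × 280 + 0.4 × 710 + 0.36 × 470 = 60 + 36 + 11.2 + 284 + 169.2 = 560.4

560.4 points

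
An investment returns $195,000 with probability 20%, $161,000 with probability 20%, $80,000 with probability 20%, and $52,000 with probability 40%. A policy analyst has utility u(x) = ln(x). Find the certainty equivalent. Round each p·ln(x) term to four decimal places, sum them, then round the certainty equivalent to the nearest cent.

E[u] = 0.2·ln(195000) + 0.2·ln(161000) + 0.2·ln(80000) + 0.4·ln(52000) = 2.4362 + 2.3978 + 2.2580 + 4.3436 = 11.4356
CE = e^11.4356 ≈ 92558.86

$92,558.86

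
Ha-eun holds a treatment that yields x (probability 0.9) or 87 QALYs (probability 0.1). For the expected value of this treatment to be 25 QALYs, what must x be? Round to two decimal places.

x = 18.11 QALYs

0.9·x + 0.1·87 = 25
0.9·x = 25 − 8.7 = 16.3
x = 16.3 / 0.9 = 18.1111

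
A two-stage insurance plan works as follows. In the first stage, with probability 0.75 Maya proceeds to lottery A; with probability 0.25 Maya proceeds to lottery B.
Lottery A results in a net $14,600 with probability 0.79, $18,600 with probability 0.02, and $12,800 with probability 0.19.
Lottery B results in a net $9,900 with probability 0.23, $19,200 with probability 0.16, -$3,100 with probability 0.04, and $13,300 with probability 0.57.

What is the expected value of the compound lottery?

$13,955

EV(A) = 0.79 × 14600 + 0.02 × 18600 + 0.19 × 12800 = 11534 + 372 + 2432 = 14338
EV(B) = 0.23 × 9900 + 0.16 × 19200 + 0.04 × (-3100) + 0.57 × 13300 = 2277 + 3072 − 124 + 7581 = 12806
Overall = 0.75 × 14338 + 0.25 × 12806 = 10753.5 + 3201.5 = 13955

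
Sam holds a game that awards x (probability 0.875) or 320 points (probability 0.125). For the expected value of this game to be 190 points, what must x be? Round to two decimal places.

x = 171.43 points

0.875·x + 0.125·320 = 190
0.875·x = 190 − 40 = 150
x = 150 / 0.875 = 171.4286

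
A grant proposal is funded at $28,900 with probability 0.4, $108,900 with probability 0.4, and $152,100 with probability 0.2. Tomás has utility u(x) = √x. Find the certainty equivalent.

$77,284

E[u] = 0.4·√28900 + 0.4·√108900 + 0.2·√152100 = 0.4·170 + 0.4·330 + 0.2·390 = 278
CE = (278)² = 77284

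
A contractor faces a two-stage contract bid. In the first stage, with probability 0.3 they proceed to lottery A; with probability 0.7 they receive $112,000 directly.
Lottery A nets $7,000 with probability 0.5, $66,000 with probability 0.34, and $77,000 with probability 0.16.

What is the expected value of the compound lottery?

$89,878

EV(A) = 0.5 × 7000 + 0.34 × 66000 + 0.16 × 77000 = 3500 + 22440 + 12320 = 38260
Branch B: 112000 (certain)
Overall = 0.3 × 38260 + 0.7 × 112000 = 11478 + 78400 = 89878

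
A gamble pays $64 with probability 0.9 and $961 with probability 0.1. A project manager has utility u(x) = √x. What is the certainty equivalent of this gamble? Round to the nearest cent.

$106.09

E[u] = 0.9·√64 + 0.1·√961 = 0.9·8 + 0.1·31 = 10.3
CE = (10.3)² = 106.09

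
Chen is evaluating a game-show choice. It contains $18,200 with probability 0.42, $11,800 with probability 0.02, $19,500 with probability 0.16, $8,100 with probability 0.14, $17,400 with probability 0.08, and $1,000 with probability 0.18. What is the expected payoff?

$13,706

EV = 0.42 × 18200 + 0.02 × 11800 + 0.16 × 19500 + 0.14 × 8100 + 0.08 × 17400 + 0.18 × 1000 = 7644 + 236 + 3120 + 1134 + 1392 + 180 = 13706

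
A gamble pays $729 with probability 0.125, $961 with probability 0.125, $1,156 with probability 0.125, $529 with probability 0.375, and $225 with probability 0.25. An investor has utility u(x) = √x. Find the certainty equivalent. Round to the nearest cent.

E[u] = 0.125·√729 + 0.125·√961 + 0.125·√1156 + 0.375·√529 + 0.25·√225 = 0.125·27 + 0.125·31 + 0.125·34 + 0.375·23 + 0.25·15 = 23.875
CE = (23.875)² = 570.015625

$570.02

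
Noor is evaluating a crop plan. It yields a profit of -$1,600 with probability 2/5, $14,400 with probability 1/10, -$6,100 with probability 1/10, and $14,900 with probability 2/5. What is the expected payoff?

$6,150

EV = 2/5 × (-1600) + 1/10 × 14400 + 1/10 × (-6100) + 2/5 × 14900 = -640 + 1440 − 610 + 5960 = 6150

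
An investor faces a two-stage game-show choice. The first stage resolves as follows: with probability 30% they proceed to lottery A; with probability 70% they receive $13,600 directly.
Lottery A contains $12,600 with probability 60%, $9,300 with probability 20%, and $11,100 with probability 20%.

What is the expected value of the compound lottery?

$13,012

EV(A) = 0.6 × 12600 + 0.2 × 9300 + 0.2 × 11100 = 7560 + 1860 + 2220 = 11640
Branch B: 13600 (certain)
Overall = 0.3 × 11640 + 0.7 × 13600 = 3492 + 9520 = 13012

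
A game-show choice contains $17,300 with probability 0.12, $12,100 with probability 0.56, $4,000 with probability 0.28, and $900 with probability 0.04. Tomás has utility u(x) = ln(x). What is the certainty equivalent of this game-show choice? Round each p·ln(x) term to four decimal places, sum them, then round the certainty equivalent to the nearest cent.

$8,349.02

E[u] = 0.12·ln(17300) + 0.56·ln(12100) + 0.28·ln(4000) + 0.04·ln(900) = 1.1710 + 5.2645 + 2.3223 + 0.2721 = 9.0299
CE = e^9.0299 ≈ 8349.02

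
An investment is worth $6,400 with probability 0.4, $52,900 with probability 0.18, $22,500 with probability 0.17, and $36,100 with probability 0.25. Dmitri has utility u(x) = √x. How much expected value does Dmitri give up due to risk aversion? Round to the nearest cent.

$3,499.04

E[u] = 0.4·√6400 + 0.18·√52900 + 0.17·√22500 + 0.25·√36100 = 0.4·80 + 0.18·230 + 0.17·150 + 0.25·190 = 146.4
CE = (146.4)² = 21432.96
Risk premium = EV − CE = 24932 − 21432.96 = 3499.04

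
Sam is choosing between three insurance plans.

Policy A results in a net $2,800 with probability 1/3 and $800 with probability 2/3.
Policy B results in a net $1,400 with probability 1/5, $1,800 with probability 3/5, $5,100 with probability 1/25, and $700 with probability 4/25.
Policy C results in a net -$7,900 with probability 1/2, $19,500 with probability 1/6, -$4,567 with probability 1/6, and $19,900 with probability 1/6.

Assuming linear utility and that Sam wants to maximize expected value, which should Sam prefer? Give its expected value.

Policy A = 1/3 × 2800 + 2/3 × 800 = 933.3333 + 533.3333 = 1466.6667
Policy B = 1/5 × 1400 + 3/5 × 1800 + 1/25 × 5100 + 4/25 × 700 = 280 + 1080 + 204 + 112 = 1676
Policy C = 1/2 × (-7900) + 1/6 × 19500 + 1/6 × (-4567) + 1/6 × 19900 = -3950 + 3250 − 761.1667 + 3316.6667 = 1855.5

Policy C ($1,855.50)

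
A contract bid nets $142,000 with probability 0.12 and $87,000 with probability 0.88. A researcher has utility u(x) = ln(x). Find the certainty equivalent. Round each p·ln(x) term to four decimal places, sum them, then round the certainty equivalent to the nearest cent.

E[u] = 0.12·ln(142000) + 0.88·ln(87000) = 1.4236 + 10.0088 = 11.4324
CE = e^11.4324 ≈ 92263.14

$92,263.14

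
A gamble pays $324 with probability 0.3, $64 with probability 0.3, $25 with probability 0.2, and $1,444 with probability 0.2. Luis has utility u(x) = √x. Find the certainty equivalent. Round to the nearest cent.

E[u] = 0.3·√324 + 0.3·√64 + 0.2·√25 + 0.2·√1444 = 0.3·18 + 0.3·8 + 0.2·5 + 0.2·38 = 16.4
CE = (16.4)² = 268.96

$268.96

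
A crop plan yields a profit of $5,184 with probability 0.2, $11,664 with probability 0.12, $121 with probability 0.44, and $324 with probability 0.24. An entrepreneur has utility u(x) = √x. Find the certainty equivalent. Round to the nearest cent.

E[u] = 0.2·√5184 + 0.12·√11664 + 0.44·√121 + 0.24·√324 = 0.2·72 + 0.12·108 + 0.44·11 + 0.24·18 = 36.52
CE = (36.52)² = 1333.7104

$1,333.71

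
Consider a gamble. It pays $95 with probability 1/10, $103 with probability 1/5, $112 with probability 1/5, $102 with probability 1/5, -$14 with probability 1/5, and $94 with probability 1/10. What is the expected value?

$79.50

EV = 1/10 × 95 + 1/5 × 103 + 1/5 × 112 + 1/5 × 102 + 1/5 × (-14) + 1/10 × 94 = 9.5 + 20.6 + 22.4 + 20.4 − 2.8 + 9.4 = 79.5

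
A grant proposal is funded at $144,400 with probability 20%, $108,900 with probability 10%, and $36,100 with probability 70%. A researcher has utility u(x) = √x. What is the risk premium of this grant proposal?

$6,476

E[u] = 0.2·√144400 + 0.1·√108900 + 0.7·√36100 = 0.2·380 + 0.1·330 + 0.7·190 = 242
CE = (242)² = 58564
Risk premium = EV − CE = 65040 − 58564 = 6476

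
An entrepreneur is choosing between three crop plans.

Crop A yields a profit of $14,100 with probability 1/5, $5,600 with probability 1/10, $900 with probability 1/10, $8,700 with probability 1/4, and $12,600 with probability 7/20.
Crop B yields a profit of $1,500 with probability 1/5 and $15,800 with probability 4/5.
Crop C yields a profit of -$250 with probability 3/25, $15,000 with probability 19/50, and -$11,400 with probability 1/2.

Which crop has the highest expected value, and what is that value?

Crop A = 1/5 × 14100 + 1/10 × 5600 + 1/10 × 900 + 1/4 × 8700 + 7/20 × 12600 = 2820 + 560 + 90 + 2175 + 4410 = 10055
Crop B = 1/5 × 1500 + 4/5 × 15800 = 300 + 12640 = 12940
Crop C = 3/25 × (-250) + 19/50 × 15000 + 1/2 × (-11400) = -30 + 5700 − 5700 = -30

Crop B ($12,940)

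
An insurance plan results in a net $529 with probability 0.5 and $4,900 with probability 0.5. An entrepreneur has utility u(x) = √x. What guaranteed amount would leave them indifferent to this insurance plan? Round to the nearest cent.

E[u] = 0.5·√529 + 0.5·√4900 = 0.5·23 + 0.5·70 = 46.5
CE = (46.5)² = 2162.25

$2,162.25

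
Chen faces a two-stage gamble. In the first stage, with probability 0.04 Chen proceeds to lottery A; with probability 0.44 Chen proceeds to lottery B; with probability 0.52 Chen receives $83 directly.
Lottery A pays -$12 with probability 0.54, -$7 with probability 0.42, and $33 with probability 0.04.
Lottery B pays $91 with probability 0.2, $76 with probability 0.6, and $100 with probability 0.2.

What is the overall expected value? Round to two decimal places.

$79.71

EV(A) = 0.54 × (-12) + 0.42 × (-7) + 0.04 × 33 = -6.48 − 2.94 + 1.32 = -8.1
EV(B) = 0.2 × 91 + 0.6 × 76 + 0.2 × 100 = 18.2 + 45.6 + 20 = 83.8
Branch C: 83 (certain)
Overall = 0.04 × (-8.1) + 0.44 × 83.8 + 0.52 × 83 = -0.324 + 36.872 + 43.16 = 79.708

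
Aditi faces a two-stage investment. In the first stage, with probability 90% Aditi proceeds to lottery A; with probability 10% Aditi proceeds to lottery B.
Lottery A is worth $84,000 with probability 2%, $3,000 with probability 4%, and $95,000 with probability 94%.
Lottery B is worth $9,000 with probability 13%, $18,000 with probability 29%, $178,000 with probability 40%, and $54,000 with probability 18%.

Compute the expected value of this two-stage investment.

EV(A) = 0.02 × 84000 + 0.04 × 3000 + 0.94 × 95000 = 1680 + 120 + 89300 = 91100
EV(B) = 0.13 × 9000 + 0.29 × 18000 + 0.4 × 178000 + 0.18 × 54000 = 1170 + 5220 + 71200 + 9720 = 87310
Overall = 0.9 × 91100 + 0.1 × 87310 = 81990 + 8731 = 90721

$90,721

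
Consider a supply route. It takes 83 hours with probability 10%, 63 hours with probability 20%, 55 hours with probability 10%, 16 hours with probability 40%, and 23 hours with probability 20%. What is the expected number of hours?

EV = 0.1 × 83 + 0.2 × 63 + 0.1 × 55 + 0.4 × 16 + 0.2 × 23 = 8.3 + 12.6 + 5.5 + 6.4 + 4.6 = 37.4

37.4 hours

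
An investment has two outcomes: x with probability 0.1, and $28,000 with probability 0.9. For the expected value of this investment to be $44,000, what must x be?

x = $188,000

0.1·x + 0.9·28000 = 44000
0.1·x = 44000 − 25200 = 18800
x = 18800 / 0.1 = 188000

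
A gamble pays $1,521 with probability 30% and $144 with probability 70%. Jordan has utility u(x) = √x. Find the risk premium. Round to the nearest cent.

$153.09

E[u] = 0.3·√1521 + 0.7·√144 = 0.3·39 + 0.7·12 = 20.1
CE = (20.1)² = 404.01
Risk premium = EV − CE = 557.1 − 404.01 = 153.09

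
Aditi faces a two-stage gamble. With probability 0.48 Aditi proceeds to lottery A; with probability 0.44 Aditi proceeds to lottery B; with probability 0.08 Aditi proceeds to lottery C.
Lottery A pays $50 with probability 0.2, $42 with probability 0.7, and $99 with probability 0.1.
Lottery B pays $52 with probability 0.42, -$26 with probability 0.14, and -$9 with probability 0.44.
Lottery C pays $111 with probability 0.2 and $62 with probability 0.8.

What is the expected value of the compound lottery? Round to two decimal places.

$35.67

EV(A) = 0.2 × 50 + 0.7 × 42 + 0.1 × 99 = 10 + 29.4 + 9.9 = 49.3
EV(B) = 0.42 × 52 + 0.14 × (-26) + 0.44 × (-9) = 21.84 − 3.64 − 3.96 = 14.24
EV(C) = 0.2 × 111 + 0.8 × 62 = 22.2 + 49.6 = 71.8
Overall = 0.48 × 49.3 + 0.44 × 14.24 + 0.08 × 71.8 = 23.664 + 6.2656 + 5.744 = 35.6736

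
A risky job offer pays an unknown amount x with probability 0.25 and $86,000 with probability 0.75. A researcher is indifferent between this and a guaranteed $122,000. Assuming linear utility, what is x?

0.25·x + 0.75·86000 = 122000
0.25·x = 122000 − 64500 = 57500
x = 57500 / 0.25 = 230000

x = $230,000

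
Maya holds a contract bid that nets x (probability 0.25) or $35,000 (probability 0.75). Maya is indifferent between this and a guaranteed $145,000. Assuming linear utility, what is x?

0.25·x + 0.75·35000 = 145000
0.25·x = 145000 − 26250 = 118750
x = 118750 / 0.25 = 475000

x = $475,000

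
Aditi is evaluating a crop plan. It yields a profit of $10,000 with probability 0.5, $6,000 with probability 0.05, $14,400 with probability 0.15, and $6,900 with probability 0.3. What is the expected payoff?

$9,530

EV = 0.5 × 10000 + 0.05 × 6000 + 0.15 × 14400 + 0.3 × 6900 = 5000 + 300 + 2160 + 2070 = 9530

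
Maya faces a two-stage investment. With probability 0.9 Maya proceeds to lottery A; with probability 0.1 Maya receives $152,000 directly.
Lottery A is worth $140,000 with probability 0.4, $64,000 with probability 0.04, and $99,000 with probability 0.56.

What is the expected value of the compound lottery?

$117,800

EV(A) = 0.4 × 140000 + 0.04 × 64000 + 0.56 × 99000 = 56000 + 2560 + 55440 = 114000
Branch B: 152000 (certain)
Overall = 0.9 × 114000 + 0.1 × 152000 = 102600 + 15200 = 117800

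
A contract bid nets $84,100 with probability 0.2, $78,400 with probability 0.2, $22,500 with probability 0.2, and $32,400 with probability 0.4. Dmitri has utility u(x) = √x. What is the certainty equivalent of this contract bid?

E[u] = 0.2·√84100 + 0.2·√78400 + 0.2·√22500 + 0.4·√32400 = 0.2·290 + 0.2·280 + 0.2·150 + 0.4·180 = 216
CE = (216)² = 46656

$46,656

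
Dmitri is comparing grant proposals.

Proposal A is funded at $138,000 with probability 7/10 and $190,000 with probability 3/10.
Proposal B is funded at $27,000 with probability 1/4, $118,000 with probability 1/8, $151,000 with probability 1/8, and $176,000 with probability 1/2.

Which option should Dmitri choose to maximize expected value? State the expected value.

Proposal A = 7/10 × 138000 + 3/10 × 190000 = 96600 + 57000 = 153600
Proposal B = 1/4 × 27000 + 1/8 × 118000 + 1/8 × 151000 + 1/2 × 176000 = 6750 + 14750 + 18875 + 88000 = 128375

Proposal A ($153,600)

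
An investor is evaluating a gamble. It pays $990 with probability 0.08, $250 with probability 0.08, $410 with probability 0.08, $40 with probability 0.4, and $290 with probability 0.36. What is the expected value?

$252.40

EV = 0.08 × 990 + 0.08 × 250 + 0.08 × 410 + 0.4 × 40 + 0.36 × 290 = 79.2 + 20 + 32.8 + 16 + 104.4 = 252.4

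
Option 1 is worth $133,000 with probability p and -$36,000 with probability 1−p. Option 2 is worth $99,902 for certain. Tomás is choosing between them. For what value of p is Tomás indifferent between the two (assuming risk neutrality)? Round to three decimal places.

p = 0.804

p·133000 + (1−p)·(-36000) = 99902
169000p − 36000 = 99902
p = (99902 + 36000) / 169000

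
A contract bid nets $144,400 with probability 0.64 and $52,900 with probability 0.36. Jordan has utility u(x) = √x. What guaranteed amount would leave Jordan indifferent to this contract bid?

$106,276

E[u] = 0.64·√144400 + 0.36·√52900 = 0.64·380 + 0.36·230 = 326
CE = (326)² = 106276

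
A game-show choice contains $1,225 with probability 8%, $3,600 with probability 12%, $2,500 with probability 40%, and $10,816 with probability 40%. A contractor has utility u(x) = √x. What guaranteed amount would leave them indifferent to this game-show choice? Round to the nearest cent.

E[u] = 0.08·√1225 + 0.12·√3600 + 0.4·√2500 + 0.4·√10816 = 0.08·35 + 0.12·60 + 0.4·50 + 0.4·104 = 71.6
CE = (71.6)² = 5126.56

$5,126.56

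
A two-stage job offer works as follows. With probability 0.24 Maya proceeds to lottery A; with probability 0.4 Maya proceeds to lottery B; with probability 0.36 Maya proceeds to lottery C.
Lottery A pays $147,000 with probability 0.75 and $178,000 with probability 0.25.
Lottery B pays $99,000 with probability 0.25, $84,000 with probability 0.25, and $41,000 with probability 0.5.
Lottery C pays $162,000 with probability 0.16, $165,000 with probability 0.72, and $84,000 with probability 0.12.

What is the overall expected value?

$119,368

EV(A) = 0.75 × 147000 + 0.25 × 178000 = 110250 + 44500 = 154750
EV(B) = 0.25 × 99000 + 0.25 × 84000 + 0.5 × 41000 = 24750 + 21000 + 20500 = 66250
EV(C) = 0.16 × 162000 + 0.72 × 165000 + 0.12 × 84000 = 25920 + 118800 + 10080 = 154800
Overall = 0.24 × 154750 + 0.4 × 66250 + 0.36 × 154800 = 37140 + 26500 + 55728 = 119368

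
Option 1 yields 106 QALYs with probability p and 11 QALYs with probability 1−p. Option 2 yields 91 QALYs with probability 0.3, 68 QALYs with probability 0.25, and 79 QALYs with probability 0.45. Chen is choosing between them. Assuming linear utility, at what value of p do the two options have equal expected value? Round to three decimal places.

p = 0.725

EV(Option 2) = 0.3 × 91 + 0.25 × 68 + 0.45 × 79 = 27.3 + 17 + 35.55 = 79.85
p·106 + (1−p)·11 = 79.85
95p + 11 = 79.85
p = (79.85 − 11) / 95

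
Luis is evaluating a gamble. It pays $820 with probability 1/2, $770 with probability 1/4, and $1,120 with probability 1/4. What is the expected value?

$882.50

EV = 1/2 × 820 + 1/4 × 770 + 1/4 × 1120 = 410 + 192.5 + 280 = 882.5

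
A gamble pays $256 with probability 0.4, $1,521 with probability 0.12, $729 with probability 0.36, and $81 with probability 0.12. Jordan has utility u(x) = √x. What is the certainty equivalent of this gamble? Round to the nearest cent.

E[u] = 0.4·√256 + 0.12·√1521 + 0.36·√729 + 0.12·√81 = 0.4·16 + 0.12·39 + 0.36·27 + 0.12·9 = 21.88
CE = (21.88)² = 478.7344

$478.73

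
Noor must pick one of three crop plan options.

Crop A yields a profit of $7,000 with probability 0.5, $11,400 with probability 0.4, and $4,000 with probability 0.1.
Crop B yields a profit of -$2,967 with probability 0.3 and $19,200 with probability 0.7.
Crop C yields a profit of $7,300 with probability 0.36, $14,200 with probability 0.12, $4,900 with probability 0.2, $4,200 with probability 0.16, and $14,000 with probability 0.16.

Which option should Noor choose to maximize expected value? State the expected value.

Crop B ($12,549.90)

Crop A = 0.5 × 7000 + 0.4 × 11400 + 0.1 × 4000 = 3500 + 4560 + 400 = 8460
Crop B = 0.3 × (-2967) + 0.7 × 19200 = -890.1 + 13440 = 12549.9
Crop C = 0.36 × 7300 + 0.12 × 14200 + 0.2 × 4900 + 0.16 × 4200 + 0.16 × 14000 = 2628 + 1704 + 980 + 672 + 2240 = 8224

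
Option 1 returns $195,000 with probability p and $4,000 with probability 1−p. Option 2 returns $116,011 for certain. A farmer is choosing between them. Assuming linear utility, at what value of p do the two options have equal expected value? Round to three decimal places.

p·195000 + (1−p)·4000 = 116011
191000p + 4000 = 116011
p = (116011 − 4000) / 191000

p = 0.586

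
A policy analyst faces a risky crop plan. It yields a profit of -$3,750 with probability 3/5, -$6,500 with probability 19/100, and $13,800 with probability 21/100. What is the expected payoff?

-$587

EV = 3/5 × (-3750) + 19/100 × (-6500) + 21/100 × 13800 = -2250 − 1235 + 2898 = -587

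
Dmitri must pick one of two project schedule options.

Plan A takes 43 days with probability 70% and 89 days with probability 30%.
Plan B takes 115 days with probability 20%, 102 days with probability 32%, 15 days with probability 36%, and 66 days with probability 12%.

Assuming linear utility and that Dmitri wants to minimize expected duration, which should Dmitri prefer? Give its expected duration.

Plan A (56.8 days)

Plan A = 0.7 × 43 + 0.3 × 89 = 30.1 + 26.7 = 56.8
Plan B = 0.2 × 115 + 0.32 × 102 + 0.36 × 15 + 0.12 × 66 = 23 + 32.64 + 5.4 + 7.92 = 68.96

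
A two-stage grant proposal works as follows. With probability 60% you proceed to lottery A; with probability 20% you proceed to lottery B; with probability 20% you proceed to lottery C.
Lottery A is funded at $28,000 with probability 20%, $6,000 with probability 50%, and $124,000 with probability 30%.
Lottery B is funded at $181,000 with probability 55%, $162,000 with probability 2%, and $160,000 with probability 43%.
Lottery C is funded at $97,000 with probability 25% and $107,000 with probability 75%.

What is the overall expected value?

EV(A) = 0.2 × 28000 + 0.5 × 6000 + 0.3 × 124000 = 5600 + 3000 + 37200 = 45800
EV(B) = 0.55 × 181000 + 0.02 × 162000 + 0.43 × 160000 = 99550 + 3240 + 68800 = 171590
EV(C) = 0.25 × 97000 + 0.75 × 107000 = 24250 + 80250 = 104500
Overall = 0.6 × 45800 + 0.2 × 171590 + 0.2 × 104500 = 27480 + 34318 + 20900 = 82698

$82,698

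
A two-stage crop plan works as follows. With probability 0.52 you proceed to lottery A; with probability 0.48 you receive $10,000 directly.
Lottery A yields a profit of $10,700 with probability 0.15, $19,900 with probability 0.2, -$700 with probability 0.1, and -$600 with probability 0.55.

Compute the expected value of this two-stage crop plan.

EV(A) = 0.15 × 10700 + 0.2 × 19900 + 0.1 × (-700) + 0.55 × (-600) = 1605 + 3980 − 70 − 330 = 5185
Branch B: 10000 (certain)
Overall = 0.52 × 5185 + 0.48 × 10000 = 2696.2 + 4800 = 7496.2

$7,496.20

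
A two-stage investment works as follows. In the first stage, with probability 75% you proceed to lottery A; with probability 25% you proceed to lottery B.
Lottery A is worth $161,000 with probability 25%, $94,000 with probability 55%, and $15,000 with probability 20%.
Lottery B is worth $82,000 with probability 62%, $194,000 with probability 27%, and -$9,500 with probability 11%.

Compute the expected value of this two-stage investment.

EV(A) = 0.25 × 161000 + 0.55 × 94000 + 0.2 × 15000 = 40250 + 51700 + 3000 = 94950
EV(B) = 0.62 × 82000 + 0.27 × 194000 + 0.11 × (-9500) = 50840 + 52380 − 1045 = 102175
Overall = 0.75 × 94950 + 0.25 × 102175 = 71212.5 + 25543.75 = 96756.25

$96,756.25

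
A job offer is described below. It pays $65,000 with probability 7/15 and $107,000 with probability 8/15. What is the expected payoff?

$87,400

EV = 7/15 × 65000 + 8/15 × 107000 = 30333.3333 + 57066.6667 = 87400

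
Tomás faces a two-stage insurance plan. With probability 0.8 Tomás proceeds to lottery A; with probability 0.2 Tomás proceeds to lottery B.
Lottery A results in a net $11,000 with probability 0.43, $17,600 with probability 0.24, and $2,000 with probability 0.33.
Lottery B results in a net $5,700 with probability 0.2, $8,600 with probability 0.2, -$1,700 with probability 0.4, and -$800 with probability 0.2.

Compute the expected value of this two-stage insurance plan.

EV(A) = 0.43 × 11000 + 0.24 × 17600 + 0.33 × 2000 = 4730 + 4224 + 660 = 9614
EV(B) = 0.2 × 5700 + 0.2 × 8600 + 0.4 × (-1700) + 0.2 × (-800) = 1140 + 1720 − 680 − 160 = 2020
Overall = 0.8 × 9614 + 0.2 × 2020 = 7691.2 + 404 = 8095.2

$8,095.20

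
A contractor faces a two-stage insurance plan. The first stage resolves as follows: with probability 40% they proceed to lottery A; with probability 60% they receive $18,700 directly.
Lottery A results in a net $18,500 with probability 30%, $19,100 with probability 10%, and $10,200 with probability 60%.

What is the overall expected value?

$16,652

EV(A) = 0.3 × 18500 + 0.1 × 19100 + 0.6 × 10200 = 5550 + 1910 + 6120 = 13580
Branch B: 18700 (certain)
Overall = 0.4 × 13580 + 0.6 × 18700 = 5432 + 11220 = 16652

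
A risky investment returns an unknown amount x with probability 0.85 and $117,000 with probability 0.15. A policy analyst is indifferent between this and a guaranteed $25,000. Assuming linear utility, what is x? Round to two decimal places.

0.85·x + 0.15·117000 = 25000
0.85·x = 25000 − 17550 = 7450
x = 7450 / 0.85 = 8764.7059

x = $8,764.71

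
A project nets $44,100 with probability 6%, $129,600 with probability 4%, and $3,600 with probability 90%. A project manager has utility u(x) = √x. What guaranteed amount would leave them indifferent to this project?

E[u] = 0.06·√44100 + 0.04·√129600 + 0.9·√3600 = 0.06·210 + 0.04·360 + 0.9·60 = 81
CE = (81)² = 6561

$6,561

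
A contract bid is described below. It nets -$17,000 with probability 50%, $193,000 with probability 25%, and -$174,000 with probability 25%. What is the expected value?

-$3,750

EV = 0.5 × (-17000) + 0.25 × 193000 + 0.25 × (-174000) = -8500 + 48250 − 43500 = -3750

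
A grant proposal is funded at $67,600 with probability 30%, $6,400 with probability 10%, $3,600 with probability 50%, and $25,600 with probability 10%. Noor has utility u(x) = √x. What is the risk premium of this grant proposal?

E[u] = 0.3·√67600 + 0.1·√6400 + 0.5·√3600 + 0.1·√25600 = 0.3·260 + 0.1·80 + 0.5·60 + 0.1·160 = 132
CE = (132)² = 17424
Risk premium = EV − CE = 25280 − 17424 = 7856

$7,856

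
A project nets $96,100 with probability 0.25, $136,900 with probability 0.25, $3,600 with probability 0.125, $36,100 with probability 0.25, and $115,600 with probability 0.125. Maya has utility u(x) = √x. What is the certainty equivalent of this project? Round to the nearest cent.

$71,556.25

E[u] = 0.25·√96100 + 0.25·√136900 + 0.125·√3600 + 0.25·√36100 + 0.125·√115600 = 0.25·310 + 0.25·370 + 0.125·60 + 0.25·190 + 0.125·340 = 267.5
CE = (267.5)² = 71556.25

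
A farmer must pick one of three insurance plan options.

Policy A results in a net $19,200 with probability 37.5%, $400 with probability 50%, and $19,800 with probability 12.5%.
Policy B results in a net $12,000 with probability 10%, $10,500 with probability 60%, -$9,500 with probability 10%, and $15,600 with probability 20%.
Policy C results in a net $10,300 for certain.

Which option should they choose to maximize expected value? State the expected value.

Policy C ($10,300)

Policy A = 0.375 × 19200 + 0.5 × 400 + 0.125 × 19800 = 7200 + 200 + 2475 = 9875
Policy B = 0.1 × 12000 + 0.6 × 10500 + 0.1 × (-9500) + 0.2 × 15600 = 1200 + 6300 − 950 + 3120 = 9670
Policy C: 10300 (certain)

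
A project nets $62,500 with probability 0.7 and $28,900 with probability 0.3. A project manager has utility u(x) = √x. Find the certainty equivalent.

E[u] = 0.7·√62500 + 0.3·√28900 = 0.7·250 + 0.3·170 = 226
CE = (226)² = 51076

$51,076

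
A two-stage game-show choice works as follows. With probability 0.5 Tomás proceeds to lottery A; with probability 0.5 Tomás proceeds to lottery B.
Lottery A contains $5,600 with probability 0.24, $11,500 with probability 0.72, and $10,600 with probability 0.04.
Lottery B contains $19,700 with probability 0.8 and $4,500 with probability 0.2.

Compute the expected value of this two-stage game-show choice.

$13,354

EV(A) = 0.24 × 5600 + 0.72 × 11500 + 0.04 × 10600 = 1344 + 8280 + 424 = 10048
EV(B) = 0.8 × 19700 + 0.2 × 4500 = 15760 + 900 = 16660
Overall = 0.5 × 10048 + 0.5 × 16660 = 5024 + 8330 = 13354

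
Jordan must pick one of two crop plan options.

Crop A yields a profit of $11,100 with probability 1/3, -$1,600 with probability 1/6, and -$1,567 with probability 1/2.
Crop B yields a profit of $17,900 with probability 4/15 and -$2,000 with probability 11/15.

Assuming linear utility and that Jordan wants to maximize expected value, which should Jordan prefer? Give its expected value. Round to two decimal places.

Crop B ($3,306.67)

Crop A = 1/3 × 11100 + 1/6 × (-1600) + 1/2 × (-1567) = 3700 − 266.6667 − 783.5 = 2649.8333
Crop B = 4/15 × 17900 + 11/15 × (-2000) = 4773.3333 − 1466.6667 = 3306.6667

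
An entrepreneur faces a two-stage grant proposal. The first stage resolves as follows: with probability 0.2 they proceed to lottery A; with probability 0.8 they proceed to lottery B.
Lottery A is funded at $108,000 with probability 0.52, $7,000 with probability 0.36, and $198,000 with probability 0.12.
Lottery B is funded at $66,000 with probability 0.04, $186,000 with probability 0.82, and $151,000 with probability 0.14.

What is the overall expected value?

EV(A) = 0.52 × 108000 + 0.36 × 7000 + 0.12 × 198000 = 56160 + 2520 + 23760 = 82440
EV(B) = 0.04 × 66000 + 0.82 × 186000 + 0.14 × 151000 = 2640 + 152520 + 21140 = 176300
Overall = 0.2 × 82440 + 0.8 × 176300 = 16488 + 141040 = 157528

$157,528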